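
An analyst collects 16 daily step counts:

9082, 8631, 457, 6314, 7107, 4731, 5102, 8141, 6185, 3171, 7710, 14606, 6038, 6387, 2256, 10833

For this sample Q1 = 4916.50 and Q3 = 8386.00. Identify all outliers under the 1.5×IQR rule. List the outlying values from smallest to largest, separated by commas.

14606

IQR = Q3 − Q1 = 8386.00 − 4916.50 = 3469.50.
Lower fence = Q1 − 1.5·IQR = 4916.50 − 5204.25 = -287.75.
Upper fence = Q3 + 1.5·IQR = 8386.00 + 5204.25 = 13590.25.
14606 > 13590.25 → outlier.
All remaining values lie within [-287.75, 13590.25].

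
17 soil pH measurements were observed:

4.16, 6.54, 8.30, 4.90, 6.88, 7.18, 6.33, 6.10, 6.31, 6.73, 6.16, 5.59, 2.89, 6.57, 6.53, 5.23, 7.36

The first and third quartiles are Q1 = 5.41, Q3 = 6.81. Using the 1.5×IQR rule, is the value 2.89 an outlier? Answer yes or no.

yes

IQR = Q3 − Q1 = 6.81 − 5.41 = 1.40.
Lower fence = Q1 − 1.5·IQR = 5.41 − 2.10 = 3.31.
Upper fence = Q3 + 1.5·IQR = 6.81 + 2.10 = 8.91.
2.89 lies below the lower fence.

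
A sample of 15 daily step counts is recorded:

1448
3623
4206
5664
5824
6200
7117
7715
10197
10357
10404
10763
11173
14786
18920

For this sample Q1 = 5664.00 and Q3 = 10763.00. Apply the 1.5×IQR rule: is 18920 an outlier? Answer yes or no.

IQR = Q3 − Q1 = 10763.00 − 5664.00 = 5099.00.
Lower fence = Q1 − 1.5·IQR = 5664.00 − 7648.50 = -1984.50.
Upper fence = Q3 + 1.5·IQR = 10763.00 + 7648.50 = 18411.50.
18920 lies above the upper fence.

yes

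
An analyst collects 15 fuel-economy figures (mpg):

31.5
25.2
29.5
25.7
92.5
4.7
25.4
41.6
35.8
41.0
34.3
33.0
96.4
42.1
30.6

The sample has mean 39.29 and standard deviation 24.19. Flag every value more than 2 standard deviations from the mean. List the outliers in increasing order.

92.5, 96.4

Cutoffs at x̄ ± 2s: 39.29 ± 2·24.19 = [-9.09, 87.67].
92.5: z = 2.20, |z| > 2 → outlier.
96.4: z = 2.36, |z| > 2 → outlier.
Every other value lies within [-9.09, 87.67].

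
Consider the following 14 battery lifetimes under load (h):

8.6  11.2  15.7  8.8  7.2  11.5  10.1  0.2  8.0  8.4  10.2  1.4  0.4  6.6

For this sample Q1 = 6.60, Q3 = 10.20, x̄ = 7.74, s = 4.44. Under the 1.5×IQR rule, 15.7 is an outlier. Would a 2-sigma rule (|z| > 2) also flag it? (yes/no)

z = (15.7 − 7.74) / 4.44 = 1.79.
|z| = 1.79 ≤ 2.

no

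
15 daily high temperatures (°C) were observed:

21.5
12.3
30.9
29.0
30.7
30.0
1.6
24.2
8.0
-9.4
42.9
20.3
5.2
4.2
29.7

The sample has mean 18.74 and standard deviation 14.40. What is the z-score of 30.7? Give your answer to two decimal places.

z = (30.7 − 18.74) / 14.40 = 0.83.

0.83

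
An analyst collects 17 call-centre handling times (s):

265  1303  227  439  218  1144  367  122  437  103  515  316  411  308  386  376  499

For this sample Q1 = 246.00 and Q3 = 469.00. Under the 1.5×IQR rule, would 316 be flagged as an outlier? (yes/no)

no

IQR = Q3 − Q1 = 469.00 − 246.00 = 223.00.
Lower fence = Q1 − 1.5·IQR = 246.00 − 334.50 = -88.50.
Upper fence = Q3 + 1.5·IQR = 469.00 + 334.50 = 803.50.
316 lies within [-88.50, 803.50].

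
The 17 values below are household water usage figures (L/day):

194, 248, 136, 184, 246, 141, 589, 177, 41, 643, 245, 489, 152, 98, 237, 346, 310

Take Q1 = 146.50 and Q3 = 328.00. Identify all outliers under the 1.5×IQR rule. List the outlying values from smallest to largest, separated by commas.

643

IQR = Q3 − Q1 = 328.00 − 146.50 = 181.50.
Lower fence = Q1 − 1.5·IQR = 146.50 − 272.25 = -125.75.
Upper fence = Q3 + 1.5·IQR = 328.00 + 272.25 = 600.25.
643 > 600.25 → outlier.
All remaining values lie within [-125.75, 600.25].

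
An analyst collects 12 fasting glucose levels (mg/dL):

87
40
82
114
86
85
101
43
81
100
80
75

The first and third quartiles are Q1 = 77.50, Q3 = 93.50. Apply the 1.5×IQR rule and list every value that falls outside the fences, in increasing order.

40, 43

IQR = Q3 − Q1 = 93.50 − 77.50 = 16.00.
Lower fence = Q1 − 1.5·IQR = 77.50 − 24.00 = 53.50.
Upper fence = Q3 + 1.5·IQR = 93.50 + 24.00 = 117.50.
40 < 53.50 → outlier.
43 < 53.50 → outlier.
All remaining values lie within [53.50, 117.50].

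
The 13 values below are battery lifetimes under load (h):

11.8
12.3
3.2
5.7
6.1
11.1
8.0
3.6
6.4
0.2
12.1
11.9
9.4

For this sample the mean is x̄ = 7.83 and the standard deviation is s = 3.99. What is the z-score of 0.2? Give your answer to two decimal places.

z = (0.2 − 7.83) / 3.99 = -1.91.

-1.91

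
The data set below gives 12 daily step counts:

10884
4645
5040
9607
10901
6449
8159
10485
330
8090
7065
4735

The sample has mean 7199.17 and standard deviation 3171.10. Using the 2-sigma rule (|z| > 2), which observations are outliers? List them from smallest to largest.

Cutoffs at x̄ ± 2s: 7199.17 ± 2·3171.10 = [856.97, 13541.37].
330: z = -2.17, |z| > 2 → outlier.
Every other value lies within [856.97, 13541.37].

330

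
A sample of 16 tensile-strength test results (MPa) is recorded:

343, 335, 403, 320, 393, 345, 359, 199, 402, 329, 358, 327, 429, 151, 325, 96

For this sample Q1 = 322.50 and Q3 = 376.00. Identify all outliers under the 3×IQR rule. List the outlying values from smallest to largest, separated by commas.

IQR = Q3 − Q1 = 376.00 − 322.50 = 53.50.
Lower fence = Q1 − 3·IQR = 322.50 − 160.50 = 162.00.
Upper fence = Q3 + 3·IQR = 376.00 + 160.50 = 536.50.
96 < 162.00 → outlier.
151 < 162.00 → outlier.
All remaining values lie within [162.00, 536.50].

96, 151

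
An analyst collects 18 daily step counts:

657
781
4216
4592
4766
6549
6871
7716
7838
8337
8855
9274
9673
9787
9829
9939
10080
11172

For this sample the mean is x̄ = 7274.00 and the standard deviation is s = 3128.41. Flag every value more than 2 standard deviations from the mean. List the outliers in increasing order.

657, 781

Cutoffs at x̄ ± 2s: 7274.00 ± 2·3128.41 = [1017.18, 13530.82].
657: z = -2.12, |z| > 2 → outlier.
781: z = -2.08, |z| > 2 → outlier.
Every other value lies within [1017.18, 13530.82].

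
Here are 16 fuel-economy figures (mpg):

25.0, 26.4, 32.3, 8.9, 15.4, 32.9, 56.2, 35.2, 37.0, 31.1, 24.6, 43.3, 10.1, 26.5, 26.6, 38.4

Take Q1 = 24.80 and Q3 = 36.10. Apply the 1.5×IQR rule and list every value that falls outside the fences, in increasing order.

56.2

IQR = Q3 − Q1 = 36.10 − 24.80 = 11.30.
Lower fence = Q1 − 1.5·IQR = 24.80 − 16.95 = 7.85.
Upper fence = Q3 + 1.5·IQR = 36.10 + 16.95 = 53.05.
56.2 > 53.05 → outlier.
All remaining values lie within [7.85, 53.05].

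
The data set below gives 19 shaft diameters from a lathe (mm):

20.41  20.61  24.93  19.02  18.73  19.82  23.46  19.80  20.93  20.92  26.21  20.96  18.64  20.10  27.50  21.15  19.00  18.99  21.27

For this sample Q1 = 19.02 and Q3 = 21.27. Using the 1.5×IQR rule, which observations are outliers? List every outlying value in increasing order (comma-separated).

24.93, 26.21, 27.50

IQR = Q3 − Q1 = 21.27 − 19.02 = 2.25.
Lower fence = Q1 − 1.5·IQR = 19.02 − 3.375 = 15.645.
Upper fence = Q3 + 1.5·IQR = 21.27 + 3.375 = 24.645.
24.93 > 24.645 → outlier.
26.21 > 24.645 → outlier.
27.50 > 24.645 → outlier.
All remaining values lie within [15.645, 24.645].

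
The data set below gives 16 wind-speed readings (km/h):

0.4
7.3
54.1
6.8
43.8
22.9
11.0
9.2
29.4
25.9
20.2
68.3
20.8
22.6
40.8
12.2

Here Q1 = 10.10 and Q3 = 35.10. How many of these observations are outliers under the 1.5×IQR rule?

0

IQR = 25.00; fences at 10.10 − 37.50 = -27.40 and 35.10 + 37.50 = 72.60.
Every value lies within the cutoffs.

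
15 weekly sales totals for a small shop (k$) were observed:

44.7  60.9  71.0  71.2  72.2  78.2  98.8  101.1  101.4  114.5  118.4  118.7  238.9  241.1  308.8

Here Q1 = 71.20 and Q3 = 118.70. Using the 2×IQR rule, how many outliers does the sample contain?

IQR = 47.50; fences at 71.20 − 95.00 = -23.80 and 118.70 + 95.00 = 213.70.
Outside the cutoffs: 238.9, 241.1, 308.8.

3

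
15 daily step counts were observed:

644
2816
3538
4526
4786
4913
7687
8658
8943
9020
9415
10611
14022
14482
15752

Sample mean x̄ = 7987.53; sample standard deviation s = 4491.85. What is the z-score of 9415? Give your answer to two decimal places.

z = (9415 − 7987.53) / 4491.85 = 0.32.

0.32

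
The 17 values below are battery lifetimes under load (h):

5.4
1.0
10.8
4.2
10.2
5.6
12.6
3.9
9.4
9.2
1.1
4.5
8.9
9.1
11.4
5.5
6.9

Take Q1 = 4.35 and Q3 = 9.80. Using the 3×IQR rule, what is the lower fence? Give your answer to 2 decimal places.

-12.00

IQR = Q3 − Q1 = 9.80 − 4.35 = 5.45.
Lower fence = Q1 − 3·IQR = 4.35 − 16.35 = -12.00.
Upper fence = Q3 + 3·IQR = 9.80 + 16.35 = 26.15.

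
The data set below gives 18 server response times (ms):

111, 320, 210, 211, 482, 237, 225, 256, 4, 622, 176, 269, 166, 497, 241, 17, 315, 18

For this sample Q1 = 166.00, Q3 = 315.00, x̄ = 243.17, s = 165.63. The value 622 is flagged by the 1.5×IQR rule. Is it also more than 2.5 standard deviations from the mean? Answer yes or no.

z = (622 − 243.17) / 165.63 = 2.29.
|z| = 2.29 ≤ 2.5.

no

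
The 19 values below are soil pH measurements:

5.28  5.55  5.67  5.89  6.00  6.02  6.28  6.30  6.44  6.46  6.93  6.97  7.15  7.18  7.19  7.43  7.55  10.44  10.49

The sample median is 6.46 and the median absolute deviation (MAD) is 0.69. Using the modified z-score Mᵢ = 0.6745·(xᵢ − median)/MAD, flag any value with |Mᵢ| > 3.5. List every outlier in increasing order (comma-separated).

10.44, 10.49

|Mᵢ| > 3.5 ⇔ |xᵢ − 6.46| > 3.5·0.69/0.6745 = 3.58.
So outliers lie outside [2.88, 10.04].
10.44: M = 3.89 → outlier.
10.49: M = 3.94 → outlier.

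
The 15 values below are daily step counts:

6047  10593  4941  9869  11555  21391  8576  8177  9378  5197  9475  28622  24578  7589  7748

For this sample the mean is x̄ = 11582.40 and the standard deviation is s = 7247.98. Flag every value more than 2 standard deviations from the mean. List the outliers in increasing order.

28622

Cutoffs at x̄ ± 2s: 11582.40 ± 2·7247.98 = [-2913.56, 26078.36].
28622: z = 2.35, |z| > 2 → outlier.
Every other value lies within [-2913.56, 26078.36].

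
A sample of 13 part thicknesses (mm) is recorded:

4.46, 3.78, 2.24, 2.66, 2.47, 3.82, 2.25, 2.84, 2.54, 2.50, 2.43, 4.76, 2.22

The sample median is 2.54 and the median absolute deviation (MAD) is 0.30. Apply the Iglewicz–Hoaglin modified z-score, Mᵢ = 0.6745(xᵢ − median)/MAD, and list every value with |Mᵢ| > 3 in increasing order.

4.46, 4.76

|Mᵢ| > 3 ⇔ |xᵢ − 2.54| > 3·0.30/0.6745 = 1.33.
So outliers lie outside [1.21, 3.87].
4.46: M = 4.32 → outlier.
4.76: M = 4.99 → outlier.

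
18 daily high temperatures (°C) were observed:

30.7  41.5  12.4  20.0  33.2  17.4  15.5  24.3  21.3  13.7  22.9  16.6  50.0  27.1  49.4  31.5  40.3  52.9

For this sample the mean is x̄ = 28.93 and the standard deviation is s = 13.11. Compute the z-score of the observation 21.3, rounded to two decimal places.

-0.58

z = (21.3 − 28.93) / 13.11 = -0.58.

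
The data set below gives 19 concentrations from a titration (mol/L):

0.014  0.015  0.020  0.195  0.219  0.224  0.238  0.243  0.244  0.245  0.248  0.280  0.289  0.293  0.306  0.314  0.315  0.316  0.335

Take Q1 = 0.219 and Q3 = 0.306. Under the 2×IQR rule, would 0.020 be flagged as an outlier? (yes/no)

yes

IQR = Q3 − Q1 = 0.306 − 0.219 = 0.087.
Lower fence = Q1 − 2·IQR = 0.219 − 0.174 = 0.045.
Upper fence = Q3 + 2·IQR = 0.306 + 0.174 = 0.480.
0.020 lies below the lower fence.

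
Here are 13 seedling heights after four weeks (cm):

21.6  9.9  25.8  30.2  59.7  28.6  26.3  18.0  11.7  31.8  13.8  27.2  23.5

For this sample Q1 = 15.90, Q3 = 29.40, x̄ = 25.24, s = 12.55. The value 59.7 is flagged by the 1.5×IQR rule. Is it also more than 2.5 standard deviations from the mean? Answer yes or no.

yes

z = (59.7 − 25.24) / 12.55 = 2.75.
|z| = 2.75 > 2.5.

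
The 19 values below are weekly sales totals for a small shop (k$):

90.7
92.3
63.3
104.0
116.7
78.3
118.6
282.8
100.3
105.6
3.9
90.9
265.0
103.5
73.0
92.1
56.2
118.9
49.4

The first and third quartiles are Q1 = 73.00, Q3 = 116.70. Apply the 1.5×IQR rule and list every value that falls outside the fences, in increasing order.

IQR = Q3 − Q1 = 116.70 − 73.00 = 43.70.
Lower fence = Q1 − 1.5·IQR = 73.00 − 65.55 = 7.45.
Upper fence = Q3 + 1.5·IQR = 116.70 + 65.55 = 182.25.
3.9 < 7.45 → outlier.
265.0 > 182.25 → outlier.
282.8 > 182.25 → outlier.
All remaining values lie within [7.45, 182.25].

3.9, 265.0, 282.8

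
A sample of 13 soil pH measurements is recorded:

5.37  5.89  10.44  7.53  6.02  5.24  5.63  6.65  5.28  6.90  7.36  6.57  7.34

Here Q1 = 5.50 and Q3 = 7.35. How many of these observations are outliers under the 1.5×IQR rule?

1

IQR = 1.85; fences at 5.50 − 2.775 = 2.725 and 7.35 + 2.775 = 10.125.
Outside the cutoffs: 10.44.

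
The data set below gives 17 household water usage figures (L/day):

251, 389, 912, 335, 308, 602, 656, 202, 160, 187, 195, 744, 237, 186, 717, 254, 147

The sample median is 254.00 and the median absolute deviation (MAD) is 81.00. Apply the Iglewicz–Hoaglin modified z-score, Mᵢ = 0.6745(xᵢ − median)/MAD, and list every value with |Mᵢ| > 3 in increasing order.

|Mᵢ| > 3 ⇔ |xᵢ − 254.00| > 3·81.00/0.6745 = 360.27.
So outliers lie outside [-106.27, 614.27].
656: M = 3.35 → outlier.
717: M = 3.86 → outlier.
744: M = 4.08 → outlier.
912: M = 5.48 → outlier.

656, 717, 744, 912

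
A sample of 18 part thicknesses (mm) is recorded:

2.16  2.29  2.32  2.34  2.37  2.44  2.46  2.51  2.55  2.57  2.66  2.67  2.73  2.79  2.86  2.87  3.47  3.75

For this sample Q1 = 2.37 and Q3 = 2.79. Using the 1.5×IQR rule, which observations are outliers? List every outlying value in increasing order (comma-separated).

3.47, 3.75

IQR = Q3 − Q1 = 2.79 − 2.37 = 0.42.
Lower fence = Q1 − 1.5·IQR = 2.37 − 0.63 = 1.74.
Upper fence = Q3 + 1.5·IQR = 2.79 + 0.63 = 3.42.
3.47 > 3.42 → outlier.
3.75 > 3.42 → outlier.
All remaining values lie within [1.74, 3.42].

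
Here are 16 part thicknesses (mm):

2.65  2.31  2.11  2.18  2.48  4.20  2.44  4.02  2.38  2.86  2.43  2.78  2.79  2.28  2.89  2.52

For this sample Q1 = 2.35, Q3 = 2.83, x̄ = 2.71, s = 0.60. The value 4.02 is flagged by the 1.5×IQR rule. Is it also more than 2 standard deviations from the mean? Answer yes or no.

z = (4.02 − 2.71) / 0.60 = 2.18.
|z| = 2.18 > 2.

yes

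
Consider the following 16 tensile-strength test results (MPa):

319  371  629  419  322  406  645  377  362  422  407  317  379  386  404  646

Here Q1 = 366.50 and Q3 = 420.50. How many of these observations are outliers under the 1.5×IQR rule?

IQR = 54.00; fences at 366.50 − 81.00 = 285.50 and 420.50 + 81.00 = 501.50.
Outside the cutoffs: 629, 645, 646.

3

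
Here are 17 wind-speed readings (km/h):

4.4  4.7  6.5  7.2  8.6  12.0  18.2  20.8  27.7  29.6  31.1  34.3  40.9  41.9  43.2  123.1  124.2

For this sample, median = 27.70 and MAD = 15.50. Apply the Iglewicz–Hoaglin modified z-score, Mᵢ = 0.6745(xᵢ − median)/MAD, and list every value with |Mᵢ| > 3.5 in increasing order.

123.1, 124.2

|Mᵢ| > 3.5 ⇔ |xᵢ − 27.70| > 3.5·15.50/0.6745 = 80.43.
So outliers lie outside [-52.73, 108.13].
123.1: M = 4.15 → outlier.
124.2: M = 4.20 → outlier.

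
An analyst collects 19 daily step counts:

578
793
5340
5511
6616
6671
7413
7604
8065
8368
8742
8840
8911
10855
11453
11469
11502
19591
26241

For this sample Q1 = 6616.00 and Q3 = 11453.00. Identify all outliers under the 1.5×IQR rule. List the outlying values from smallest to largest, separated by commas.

19591, 26241

IQR = Q3 − Q1 = 11453.00 − 6616.00 = 4837.00.
Lower fence = Q1 − 1.5·IQR = 6616.00 − 7255.50 = -639.50.
Upper fence = Q3 + 1.5·IQR = 11453.00 + 7255.50 = 18708.50.
19591 > 18708.50 → outlier.
26241 > 18708.50 → outlier.
All remaining values lie within [-639.50, 18708.50].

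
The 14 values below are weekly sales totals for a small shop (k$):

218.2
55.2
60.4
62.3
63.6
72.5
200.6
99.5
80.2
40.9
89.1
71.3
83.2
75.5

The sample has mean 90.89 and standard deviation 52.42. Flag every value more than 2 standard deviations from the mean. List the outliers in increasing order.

200.6, 218.2

Cutoffs at x̄ ± 2s: 90.89 ± 2·52.42 = [-13.95, 195.73].
200.6: z = 2.09, |z| > 2 → outlier.
218.2: z = 2.43, |z| > 2 → outlier.
Every other value lies within [-13.95, 195.73].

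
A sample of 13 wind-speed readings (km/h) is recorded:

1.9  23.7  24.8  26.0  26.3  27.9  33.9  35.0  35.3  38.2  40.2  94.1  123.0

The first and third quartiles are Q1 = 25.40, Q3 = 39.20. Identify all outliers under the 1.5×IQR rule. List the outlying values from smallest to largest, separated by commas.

1.9, 94.1, 123.0

IQR = Q3 − Q1 = 39.20 − 25.40 = 13.80.
Lower fence = Q1 − 1.5·IQR = 25.40 − 20.70 = 4.70.
Upper fence = Q3 + 1.5·IQR = 39.20 + 20.70 = 59.90.
1.9 < 4.70 → outlier.
94.1 > 59.90 → outlier.
123.0 > 59.90 → outlier.
All remaining values lie within [4.70, 59.90].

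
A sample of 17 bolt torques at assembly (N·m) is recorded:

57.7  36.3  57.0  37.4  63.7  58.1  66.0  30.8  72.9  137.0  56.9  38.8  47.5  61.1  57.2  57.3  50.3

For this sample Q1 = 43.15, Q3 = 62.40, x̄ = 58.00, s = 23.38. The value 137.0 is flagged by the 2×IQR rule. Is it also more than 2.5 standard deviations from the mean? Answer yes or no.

z = (137.0 − 58.00) / 23.38 = 3.38.
|z| = 3.38 > 2.5.

yes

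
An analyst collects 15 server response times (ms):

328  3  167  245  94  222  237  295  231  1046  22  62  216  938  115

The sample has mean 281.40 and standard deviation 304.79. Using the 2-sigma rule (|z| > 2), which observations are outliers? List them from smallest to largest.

Cutoffs at x̄ ± 2s: 281.40 ± 2·304.79 = [-328.18, 890.98].
938: z = 2.15, |z| > 2 → outlier.
1046: z = 2.51, |z| > 2 → outlier.
Every other value lies within [-328.18, 890.98].

938, 1046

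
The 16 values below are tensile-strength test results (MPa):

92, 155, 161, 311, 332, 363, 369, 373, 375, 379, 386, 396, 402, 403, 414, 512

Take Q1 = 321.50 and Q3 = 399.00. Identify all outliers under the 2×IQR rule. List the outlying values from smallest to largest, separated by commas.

92, 155, 161

IQR = Q3 − Q1 = 399.00 − 321.50 = 77.50.
Lower fence = Q1 − 2·IQR = 321.50 − 155.00 = 166.50.
Upper fence = Q3 + 2·IQR = 399.00 + 155.00 = 554.00.
92 < 166.50 → outlier.
155 < 166.50 → outlier.
161 < 166.50 → outlier.
All remaining values lie within [166.50, 554.00].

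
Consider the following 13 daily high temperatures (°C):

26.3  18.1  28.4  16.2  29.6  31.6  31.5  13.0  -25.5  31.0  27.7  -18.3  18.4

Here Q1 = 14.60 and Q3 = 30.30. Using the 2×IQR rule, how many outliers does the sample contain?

2

IQR = 15.70; fences at 14.60 − 31.40 = -16.80 and 30.30 + 31.40 = 61.70.
Outside the cutoffs: -25.5, -18.3.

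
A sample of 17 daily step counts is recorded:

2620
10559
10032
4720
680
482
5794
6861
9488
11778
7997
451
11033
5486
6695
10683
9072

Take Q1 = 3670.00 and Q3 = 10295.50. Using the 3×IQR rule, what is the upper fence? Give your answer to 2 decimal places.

IQR = Q3 − Q1 = 10295.50 − 3670.00 = 6625.50.
Lower fence = Q1 − 3·IQR = 3670.00 − 19876.50 = -16206.50.
Upper fence = Q3 + 3·IQR = 10295.50 + 19876.50 = 30172.00.

30172.00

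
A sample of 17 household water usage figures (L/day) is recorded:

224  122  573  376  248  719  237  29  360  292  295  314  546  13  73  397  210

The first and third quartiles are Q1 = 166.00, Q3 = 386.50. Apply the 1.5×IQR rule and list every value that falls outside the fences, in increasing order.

IQR = Q3 − Q1 = 386.50 − 166.00 = 220.50.
Lower fence = Q1 − 1.5·IQR = 166.00 − 330.75 = -164.75.
Upper fence = Q3 + 1.5·IQR = 386.50 + 330.75 = 717.25.
719 > 717.25 → outlier.
All remaining values lie within [-164.75, 717.25].

719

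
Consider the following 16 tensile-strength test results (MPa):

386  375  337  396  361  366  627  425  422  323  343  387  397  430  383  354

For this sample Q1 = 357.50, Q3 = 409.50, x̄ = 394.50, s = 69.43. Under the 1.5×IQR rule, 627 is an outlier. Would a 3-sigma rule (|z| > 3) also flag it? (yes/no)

yes

z = (627 − 394.50) / 69.43 = 3.35.
|z| = 3.35 > 3.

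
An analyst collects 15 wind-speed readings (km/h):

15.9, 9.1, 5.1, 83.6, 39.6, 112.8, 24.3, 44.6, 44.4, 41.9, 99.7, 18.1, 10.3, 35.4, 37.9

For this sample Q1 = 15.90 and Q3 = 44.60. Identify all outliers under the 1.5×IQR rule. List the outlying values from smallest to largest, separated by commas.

IQR = Q3 − Q1 = 44.60 − 15.90 = 28.70.
Lower fence = Q1 − 1.5·IQR = 15.90 − 43.05 = -27.15.
Upper fence = Q3 + 1.5·IQR = 44.60 + 43.05 = 87.65.
99.7 > 87.65 → outlier.
112.8 > 87.65 → outlier.
All remaining values lie within [-27.15, 87.65].

99.7, 112.8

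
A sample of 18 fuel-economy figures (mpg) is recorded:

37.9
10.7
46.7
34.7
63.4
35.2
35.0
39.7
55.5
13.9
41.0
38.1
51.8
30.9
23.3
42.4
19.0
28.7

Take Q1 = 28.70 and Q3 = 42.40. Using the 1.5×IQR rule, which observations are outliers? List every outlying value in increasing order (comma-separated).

63.4

IQR = Q3 − Q1 = 42.40 − 28.70 = 13.70.
Lower fence = Q1 − 1.5·IQR = 28.70 − 20.55 = 8.15.
Upper fence = Q3 + 1.5·IQR = 42.40 + 20.55 = 62.95.
63.4 > 62.95 → outlier.
All remaining values lie within [8.15, 62.95].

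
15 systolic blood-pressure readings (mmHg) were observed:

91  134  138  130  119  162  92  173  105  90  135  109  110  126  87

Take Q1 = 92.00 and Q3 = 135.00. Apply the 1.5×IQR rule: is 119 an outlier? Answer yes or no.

IQR = Q3 − Q1 = 135.00 − 92.00 = 43.00.
Lower fence = Q1 − 1.5·IQR = 92.00 − 64.50 = 27.50.
Upper fence = Q3 + 1.5·IQR = 135.00 + 64.50 = 199.50.
119 lies within [27.50, 199.50].

no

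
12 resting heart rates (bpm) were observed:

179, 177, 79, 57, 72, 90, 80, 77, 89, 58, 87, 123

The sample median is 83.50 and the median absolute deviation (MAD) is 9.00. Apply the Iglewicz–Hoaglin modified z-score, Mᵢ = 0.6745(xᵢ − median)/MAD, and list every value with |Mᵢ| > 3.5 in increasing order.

|Mᵢ| > 3.5 ⇔ |xᵢ − 83.50| > 3.5·9.00/0.6745 = 46.70.
So outliers lie outside [36.80, 130.20].
177: M = 7.01 → outlier.
179: M = 7.16 → outlier.

177, 179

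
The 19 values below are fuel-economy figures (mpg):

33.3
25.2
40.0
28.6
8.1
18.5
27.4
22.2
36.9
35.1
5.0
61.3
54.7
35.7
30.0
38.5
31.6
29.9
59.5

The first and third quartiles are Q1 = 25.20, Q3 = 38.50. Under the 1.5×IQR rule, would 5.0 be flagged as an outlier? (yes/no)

IQR = Q3 − Q1 = 38.50 − 25.20 = 13.30.
Lower fence = Q1 − 1.5·IQR = 25.20 − 19.95 = 5.25.
Upper fence = Q3 + 1.5·IQR = 38.50 + 19.95 = 58.45.
5.0 lies below the lower fence.

yes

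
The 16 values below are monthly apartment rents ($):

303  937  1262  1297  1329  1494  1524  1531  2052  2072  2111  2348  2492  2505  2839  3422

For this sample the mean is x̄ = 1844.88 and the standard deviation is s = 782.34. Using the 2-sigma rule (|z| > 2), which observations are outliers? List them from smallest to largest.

Cutoffs at x̄ ± 2s: 1844.88 ± 2·782.34 = [280.20, 3409.56].
3422: z = 2.02, |z| > 2 → outlier.
Every other value lies within [280.20, 3409.56].

3422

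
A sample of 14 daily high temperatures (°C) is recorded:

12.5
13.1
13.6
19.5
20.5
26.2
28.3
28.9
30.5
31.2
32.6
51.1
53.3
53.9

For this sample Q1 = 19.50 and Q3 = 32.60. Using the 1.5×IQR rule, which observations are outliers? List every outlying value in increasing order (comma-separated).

IQR = Q3 − Q1 = 32.60 − 19.50 = 13.10.
Lower fence = Q1 − 1.5·IQR = 19.50 − 19.65 = -0.15.
Upper fence = Q3 + 1.5·IQR = 32.60 + 19.65 = 52.25.
53.3 > 52.25 → outlier.
53.9 > 52.25 → outlier.
All remaining values lie within [-0.15, 52.25].

53.3, 53.9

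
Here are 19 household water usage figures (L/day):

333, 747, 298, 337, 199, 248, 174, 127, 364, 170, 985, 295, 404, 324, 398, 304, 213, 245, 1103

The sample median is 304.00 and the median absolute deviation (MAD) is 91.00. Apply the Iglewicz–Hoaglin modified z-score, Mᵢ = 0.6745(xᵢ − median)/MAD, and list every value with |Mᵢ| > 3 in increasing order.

747, 985, 1103

|Mᵢ| > 3 ⇔ |xᵢ − 304.00| > 3·91.00/0.6745 = 404.74.
So outliers lie outside [-100.74, 708.74].
747: M = 3.28 → outlier.
985: M = 5.05 → outlier.
1103: M = 5.92 → outlier.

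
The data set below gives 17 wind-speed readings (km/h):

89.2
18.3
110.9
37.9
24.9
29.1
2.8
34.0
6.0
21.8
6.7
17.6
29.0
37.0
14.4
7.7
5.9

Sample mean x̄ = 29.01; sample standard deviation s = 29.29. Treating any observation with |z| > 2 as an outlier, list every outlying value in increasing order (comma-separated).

89.2, 110.9

Cutoffs at x̄ ± 2s: 29.01 ± 2·29.29 = [-29.57, 87.59].
89.2: z = 2.05, |z| > 2 → outlier.
110.9: z = 2.80, |z| > 2 → outlier.
Every other value lies within [-29.57, 87.59].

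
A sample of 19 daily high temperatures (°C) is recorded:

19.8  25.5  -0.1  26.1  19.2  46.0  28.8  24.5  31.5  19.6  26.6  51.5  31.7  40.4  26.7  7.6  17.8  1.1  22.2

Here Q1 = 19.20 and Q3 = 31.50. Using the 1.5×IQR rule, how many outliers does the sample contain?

IQR = 12.30; fences at 19.20 − 18.45 = 0.75 and 31.50 + 18.45 = 49.95.
Outside the cutoffs: -0.1, 51.5.

2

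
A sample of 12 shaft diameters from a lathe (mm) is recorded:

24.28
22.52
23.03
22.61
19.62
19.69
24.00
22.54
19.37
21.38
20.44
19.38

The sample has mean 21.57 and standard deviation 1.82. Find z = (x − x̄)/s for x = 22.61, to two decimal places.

z = (22.61 − 21.57) / 1.82 = 0.57.

0.57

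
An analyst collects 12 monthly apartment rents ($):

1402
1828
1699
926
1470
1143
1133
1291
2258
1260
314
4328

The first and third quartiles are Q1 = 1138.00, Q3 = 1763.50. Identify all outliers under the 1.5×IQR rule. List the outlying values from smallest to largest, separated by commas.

IQR = Q3 − Q1 = 1763.50 − 1138.00 = 625.50.
Lower fence = Q1 − 1.5·IQR = 1138.00 − 938.25 = 199.75.
Upper fence = Q3 + 1.5·IQR = 1763.50 + 938.25 = 2701.75.
4328 > 2701.75 → outlier.
All remaining values lie within [199.75, 2701.75].

4328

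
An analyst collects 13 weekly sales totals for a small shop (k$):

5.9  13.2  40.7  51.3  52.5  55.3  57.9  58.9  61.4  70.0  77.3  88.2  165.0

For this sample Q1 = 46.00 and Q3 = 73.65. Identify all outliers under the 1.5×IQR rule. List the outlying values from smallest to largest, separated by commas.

165.0

IQR = Q3 − Q1 = 73.65 − 46.00 = 27.65.
Lower fence = Q1 − 1.5·IQR = 46.00 − 41.475 = 4.525.
Upper fence = Q3 + 1.5·IQR = 73.65 + 41.475 = 115.125.
165.0 > 115.125 → outlier.
All remaining values lie within [4.525, 115.125].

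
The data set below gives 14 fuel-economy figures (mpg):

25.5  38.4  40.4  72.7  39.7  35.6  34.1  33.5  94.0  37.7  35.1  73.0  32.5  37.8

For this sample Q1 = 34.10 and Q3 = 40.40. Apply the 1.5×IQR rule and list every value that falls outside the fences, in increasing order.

72.7, 73.0, 94.0

IQR = Q3 − Q1 = 40.40 − 34.10 = 6.30.
Lower fence = Q1 − 1.5·IQR = 34.10 − 9.45 = 24.65.
Upper fence = Q3 + 1.5·IQR = 40.40 + 9.45 = 49.85.
72.7 > 49.85 → outlier.
73.0 > 49.85 → outlier.
94.0 > 49.85 → outlier.
All remaining values lie within [24.65, 49.85].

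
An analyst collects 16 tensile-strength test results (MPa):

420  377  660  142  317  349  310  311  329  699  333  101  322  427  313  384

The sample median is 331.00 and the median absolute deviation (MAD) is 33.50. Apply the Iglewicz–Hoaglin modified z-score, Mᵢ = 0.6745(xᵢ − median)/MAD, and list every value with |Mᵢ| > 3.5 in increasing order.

101, 142, 660, 699

|Mᵢ| > 3.5 ⇔ |xᵢ − 331.00| > 3.5·33.50/0.6745 = 173.83.
So outliers lie outside [157.17, 504.83].
101: M = -4.63 → outlier.
142: M = -3.81 → outlier.
660: M = 6.62 → outlier.
699: M = 7.41 → outlier.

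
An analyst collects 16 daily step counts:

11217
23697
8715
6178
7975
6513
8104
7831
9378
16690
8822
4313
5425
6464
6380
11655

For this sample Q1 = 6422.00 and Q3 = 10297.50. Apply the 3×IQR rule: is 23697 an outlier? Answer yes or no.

yes

IQR = Q3 − Q1 = 10297.50 − 6422.00 = 3875.50.
Lower fence = Q1 − 3·IQR = 6422.00 − 11626.50 = -5204.50.
Upper fence = Q3 + 3·IQR = 10297.50 + 11626.50 = 21924.00.
23697 lies above the upper fence.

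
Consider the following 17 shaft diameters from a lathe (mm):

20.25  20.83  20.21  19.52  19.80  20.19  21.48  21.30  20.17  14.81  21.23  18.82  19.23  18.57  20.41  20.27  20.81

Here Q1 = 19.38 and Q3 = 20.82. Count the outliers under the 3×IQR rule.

IQR = 1.44; fences at 19.38 − 4.32 = 15.06 and 20.82 + 4.32 = 25.14.
Outside the cutoffs: 14.81.

1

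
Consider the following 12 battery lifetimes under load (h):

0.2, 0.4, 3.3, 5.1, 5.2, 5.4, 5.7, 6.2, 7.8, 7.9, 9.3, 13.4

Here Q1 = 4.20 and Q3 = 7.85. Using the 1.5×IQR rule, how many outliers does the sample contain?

IQR = 3.65; fences at 4.20 − 5.475 = -1.275 and 7.85 + 5.475 = 13.325.
Outside the cutoffs: 13.4.

1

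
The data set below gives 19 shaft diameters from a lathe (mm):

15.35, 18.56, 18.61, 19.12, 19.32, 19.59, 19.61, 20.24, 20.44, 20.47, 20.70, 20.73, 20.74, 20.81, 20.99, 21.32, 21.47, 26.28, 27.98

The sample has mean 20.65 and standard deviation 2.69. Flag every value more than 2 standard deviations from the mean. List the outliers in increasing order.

Cutoffs at x̄ ± 2s: 20.65 ± 2·2.69 = [15.27, 26.03].
26.28: z = 2.09, |z| > 2 → outlier.
27.98: z = 2.72, |z| > 2 → outlier.
Every other value lies within [15.27, 26.03].

26.28, 27.98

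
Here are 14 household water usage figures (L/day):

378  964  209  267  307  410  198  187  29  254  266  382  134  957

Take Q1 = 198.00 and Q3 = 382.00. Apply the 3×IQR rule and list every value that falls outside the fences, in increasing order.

957, 964

IQR = Q3 − Q1 = 382.00 − 198.00 = 184.00.
Lower fence = Q1 − 3·IQR = 198.00 − 552.00 = -354.00.
Upper fence = Q3 + 3·IQR = 382.00 + 552.00 = 934.00.
957 > 934.00 → outlier.
964 > 934.00 → outlier.
All remaining values lie within [-354.00, 934.00].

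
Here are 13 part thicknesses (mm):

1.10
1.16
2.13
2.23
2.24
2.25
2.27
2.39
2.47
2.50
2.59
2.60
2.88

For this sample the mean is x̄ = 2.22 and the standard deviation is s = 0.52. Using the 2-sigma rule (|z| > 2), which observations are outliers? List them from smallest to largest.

1.10, 1.16

Cutoffs at x̄ ± 2s: 2.22 ± 2·0.52 = [1.18, 3.26].
1.10: z = -2.15, |z| > 2 → outlier.
1.16: z = -2.04, |z| > 2 → outlier.
Every other value lies within [1.18, 3.26].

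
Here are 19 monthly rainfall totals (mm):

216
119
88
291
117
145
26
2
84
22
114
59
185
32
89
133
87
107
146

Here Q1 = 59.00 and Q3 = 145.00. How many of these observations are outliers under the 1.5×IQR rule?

1

IQR = 86.00; fences at 59.00 − 129.00 = -70.00 and 145.00 + 129.00 = 274.00.
Outside the cutoffs: 291.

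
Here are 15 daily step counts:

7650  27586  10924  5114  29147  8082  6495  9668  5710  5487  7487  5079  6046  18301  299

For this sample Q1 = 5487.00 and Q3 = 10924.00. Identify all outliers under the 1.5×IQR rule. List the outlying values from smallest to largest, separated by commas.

IQR = Q3 − Q1 = 10924.00 − 5487.00 = 5437.00.
Lower fence = Q1 − 1.5·IQR = 5487.00 − 8155.50 = -2668.50.
Upper fence = Q3 + 1.5·IQR = 10924.00 + 8155.50 = 19079.50.
27586 > 19079.50 → outlier.
29147 > 19079.50 → outlier.
All remaining values lie within [-2668.50, 19079.50].

27586, 29147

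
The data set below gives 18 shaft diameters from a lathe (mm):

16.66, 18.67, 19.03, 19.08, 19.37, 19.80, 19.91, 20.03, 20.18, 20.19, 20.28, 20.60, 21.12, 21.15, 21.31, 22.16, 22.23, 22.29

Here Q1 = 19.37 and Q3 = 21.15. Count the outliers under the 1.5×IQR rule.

IQR = 1.78; fences at 19.37 − 2.67 = 16.70 and 21.15 + 2.67 = 23.82.
Outside the cutoffs: 16.66.

1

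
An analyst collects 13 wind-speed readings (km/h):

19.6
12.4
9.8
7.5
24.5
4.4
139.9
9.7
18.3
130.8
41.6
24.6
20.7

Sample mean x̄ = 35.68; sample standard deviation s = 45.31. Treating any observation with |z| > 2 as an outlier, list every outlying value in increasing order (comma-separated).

130.8, 139.9

Cutoffs at x̄ ± 2s: 35.68 ± 2·45.31 = [-54.94, 126.30].
130.8: z = 2.10, |z| > 2 → outlier.
139.9: z = 2.30, |z| > 2 → outlier.
Every other value lies within [-54.94, 126.30].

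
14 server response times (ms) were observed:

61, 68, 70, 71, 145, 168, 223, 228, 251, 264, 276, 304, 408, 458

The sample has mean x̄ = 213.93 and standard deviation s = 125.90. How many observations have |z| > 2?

0

Cutoffs: x̄ ± 2s = [-37.87, 465.73].
Every value lies within the cutoffs.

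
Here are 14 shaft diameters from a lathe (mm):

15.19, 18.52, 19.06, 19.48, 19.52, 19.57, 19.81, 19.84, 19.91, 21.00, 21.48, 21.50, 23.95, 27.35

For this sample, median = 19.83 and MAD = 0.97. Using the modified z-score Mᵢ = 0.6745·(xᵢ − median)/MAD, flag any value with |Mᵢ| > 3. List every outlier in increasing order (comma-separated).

|Mᵢ| > 3 ⇔ |xᵢ − 19.83| > 3·0.97/0.6745 = 4.31.
So outliers lie outside [15.52, 24.14].
15.19: M = -3.23 → outlier.
27.35: M = 5.23 → outlier.

15.19, 27.35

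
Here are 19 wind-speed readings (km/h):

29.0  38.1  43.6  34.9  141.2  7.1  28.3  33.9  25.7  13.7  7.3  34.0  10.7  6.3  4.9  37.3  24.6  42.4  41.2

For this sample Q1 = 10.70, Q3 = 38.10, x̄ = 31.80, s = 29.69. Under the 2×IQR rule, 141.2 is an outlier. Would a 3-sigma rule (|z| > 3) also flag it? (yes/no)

yes

z = (141.2 − 31.80) / 29.69 = 3.68.
|z| = 3.68 > 3.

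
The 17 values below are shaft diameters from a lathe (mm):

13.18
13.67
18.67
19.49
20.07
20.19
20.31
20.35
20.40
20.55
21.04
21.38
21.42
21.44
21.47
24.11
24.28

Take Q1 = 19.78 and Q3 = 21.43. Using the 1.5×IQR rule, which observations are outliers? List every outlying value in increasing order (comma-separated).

IQR = Q3 − Q1 = 21.43 − 19.78 = 1.65.
Lower fence = Q1 − 1.5·IQR = 19.78 − 2.475 = 17.305.
Upper fence = Q3 + 1.5·IQR = 21.43 + 2.475 = 23.905.
13.18 < 17.305 → outlier.
13.67 < 17.305 → outlier.
24.11 > 23.905 → outlier.
24.28 > 23.905 → outlier.
All remaining values lie within [17.305, 23.905].

13.18, 13.67, 24.11, 24.28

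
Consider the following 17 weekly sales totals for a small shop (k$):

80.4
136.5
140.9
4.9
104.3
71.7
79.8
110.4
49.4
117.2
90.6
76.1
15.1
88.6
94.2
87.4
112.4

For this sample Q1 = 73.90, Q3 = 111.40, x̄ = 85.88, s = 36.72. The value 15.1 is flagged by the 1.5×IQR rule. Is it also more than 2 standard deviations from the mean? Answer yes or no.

no

z = (15.1 − 85.88) / 36.72 = -1.93.
|z| = 1.93 ≤ 2.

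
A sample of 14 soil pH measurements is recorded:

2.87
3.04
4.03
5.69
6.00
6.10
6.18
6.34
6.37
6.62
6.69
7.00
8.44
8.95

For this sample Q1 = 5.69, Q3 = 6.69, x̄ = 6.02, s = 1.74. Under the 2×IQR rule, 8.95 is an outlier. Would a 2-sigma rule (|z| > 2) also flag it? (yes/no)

z = (8.95 − 6.02) / 1.74 = 1.68.
|z| = 1.68 ≤ 2.

no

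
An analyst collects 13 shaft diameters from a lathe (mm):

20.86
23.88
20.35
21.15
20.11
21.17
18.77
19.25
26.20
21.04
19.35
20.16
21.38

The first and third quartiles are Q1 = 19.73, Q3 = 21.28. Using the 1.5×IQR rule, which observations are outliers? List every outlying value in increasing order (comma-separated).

IQR = Q3 − Q1 = 21.28 − 19.73 = 1.55.
Lower fence = Q1 − 1.5·IQR = 19.73 − 2.325 = 17.405.
Upper fence = Q3 + 1.5·IQR = 21.28 + 2.325 = 23.605.
23.88 > 23.605 → outlier.
26.20 > 23.605 → outlier.
All remaining values lie within [17.405, 23.605].

23.88, 26.20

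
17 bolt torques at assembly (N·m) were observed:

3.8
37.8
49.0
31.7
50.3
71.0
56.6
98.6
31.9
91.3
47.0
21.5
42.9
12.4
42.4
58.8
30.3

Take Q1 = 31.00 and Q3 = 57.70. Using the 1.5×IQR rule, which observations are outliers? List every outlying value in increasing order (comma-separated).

98.6

IQR = Q3 − Q1 = 57.70 − 31.00 = 26.70.
Lower fence = Q1 − 1.5·IQR = 31.00 − 40.05 = -9.05.
Upper fence = Q3 + 1.5·IQR = 57.70 + 40.05 = 97.75.
98.6 > 97.75 → outlier.
All remaining values lie within [-9.05, 97.75].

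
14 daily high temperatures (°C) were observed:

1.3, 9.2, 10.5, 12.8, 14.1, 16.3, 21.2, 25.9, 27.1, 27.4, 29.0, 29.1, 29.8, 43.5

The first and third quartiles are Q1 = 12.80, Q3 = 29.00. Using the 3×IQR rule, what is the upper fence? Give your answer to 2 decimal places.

IQR = Q3 − Q1 = 29.00 − 12.80 = 16.20.
Lower fence = Q1 − 3·IQR = 12.80 − 48.60 = -35.80.
Upper fence = Q3 + 3·IQR = 29.00 + 48.60 = 77.60.

77.60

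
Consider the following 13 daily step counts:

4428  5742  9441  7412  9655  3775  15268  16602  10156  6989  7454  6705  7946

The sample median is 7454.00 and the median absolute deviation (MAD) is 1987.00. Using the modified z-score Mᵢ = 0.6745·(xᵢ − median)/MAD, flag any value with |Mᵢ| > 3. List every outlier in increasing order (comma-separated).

|Mᵢ| > 3 ⇔ |xᵢ − 7454.00| > 3·1987.00/0.6745 = 8837.66.
So outliers lie outside [-1383.66, 16291.66].
16602: M = 3.11 → outlier.

16602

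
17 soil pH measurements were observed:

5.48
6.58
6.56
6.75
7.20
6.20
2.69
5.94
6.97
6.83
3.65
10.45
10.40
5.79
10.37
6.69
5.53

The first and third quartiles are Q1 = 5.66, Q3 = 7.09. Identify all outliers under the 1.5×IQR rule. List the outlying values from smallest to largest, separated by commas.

IQR = Q3 − Q1 = 7.09 − 5.66 = 1.43.
Lower fence = Q1 − 1.5·IQR = 5.66 − 2.145 = 3.515.
Upper fence = Q3 + 1.5·IQR = 7.09 + 2.145 = 9.235.
2.69 < 3.515 → outlier.
10.37 > 9.235 → outlier.
10.40 > 9.235 → outlier.
10.45 > 9.235 → outlier.
All remaining values lie within [3.515, 9.235].

2.69, 10.37, 10.40, 10.45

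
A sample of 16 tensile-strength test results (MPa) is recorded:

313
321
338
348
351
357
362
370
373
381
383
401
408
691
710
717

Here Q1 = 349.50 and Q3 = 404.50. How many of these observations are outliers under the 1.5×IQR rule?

3

IQR = 55.00; fences at 349.50 − 82.50 = 267.00 and 404.50 + 82.50 = 487.00.
Outside the cutoffs: 691, 710, 717.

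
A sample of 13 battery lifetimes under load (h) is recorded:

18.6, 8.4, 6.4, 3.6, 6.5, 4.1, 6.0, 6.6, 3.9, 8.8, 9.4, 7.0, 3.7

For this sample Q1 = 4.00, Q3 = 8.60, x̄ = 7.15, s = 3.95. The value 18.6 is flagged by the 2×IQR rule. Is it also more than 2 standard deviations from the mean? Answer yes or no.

z = (18.6 − 7.15) / 3.95 = 2.90.
|z| = 2.90 > 2.

yes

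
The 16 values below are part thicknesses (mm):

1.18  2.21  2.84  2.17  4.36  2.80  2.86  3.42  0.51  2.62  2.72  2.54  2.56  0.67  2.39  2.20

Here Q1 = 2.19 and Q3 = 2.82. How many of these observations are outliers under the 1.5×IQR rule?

IQR = 0.63; fences at 2.19 − 0.945 = 1.245 and 2.82 + 0.945 = 3.765.
Outside the cutoffs: 0.51, 0.67, 1.18, 4.36.

4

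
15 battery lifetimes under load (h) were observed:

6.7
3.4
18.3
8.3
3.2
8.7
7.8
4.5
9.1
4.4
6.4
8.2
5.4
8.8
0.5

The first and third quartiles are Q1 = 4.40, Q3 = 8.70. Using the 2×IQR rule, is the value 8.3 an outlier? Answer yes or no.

no

IQR = Q3 − Q1 = 8.70 − 4.40 = 4.30.
Lower fence = Q1 − 2·IQR = 4.40 − 8.60 = -4.20.
Upper fence = Q3 + 2·IQR = 8.70 + 8.60 = 17.30.
8.3 lies within [-4.20, 17.30].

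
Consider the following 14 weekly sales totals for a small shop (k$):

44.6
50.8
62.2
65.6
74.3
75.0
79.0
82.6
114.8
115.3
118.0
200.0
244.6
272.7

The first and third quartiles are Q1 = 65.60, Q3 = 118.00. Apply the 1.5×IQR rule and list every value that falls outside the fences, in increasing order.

200.0, 244.6, 272.7

IQR = Q3 − Q1 = 118.00 − 65.60 = 52.40.
Lower fence = Q1 − 1.5·IQR = 65.60 − 78.60 = -13.00.
Upper fence = Q3 + 1.5·IQR = 118.00 + 78.60 = 196.60.
200.0 > 196.60 → outlier.
244.6 > 196.60 → outlier.
272.7 > 196.60 → outlier.
All remaining values lie within [-13.00, 196.60].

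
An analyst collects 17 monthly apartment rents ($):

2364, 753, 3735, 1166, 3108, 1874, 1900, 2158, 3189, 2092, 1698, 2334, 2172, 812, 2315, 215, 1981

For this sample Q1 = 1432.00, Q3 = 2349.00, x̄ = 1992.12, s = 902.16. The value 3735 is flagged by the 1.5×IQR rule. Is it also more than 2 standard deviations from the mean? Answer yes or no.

z = (3735 − 1992.12) / 902.16 = 1.93.
|z| = 1.93 ≤ 2.

no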